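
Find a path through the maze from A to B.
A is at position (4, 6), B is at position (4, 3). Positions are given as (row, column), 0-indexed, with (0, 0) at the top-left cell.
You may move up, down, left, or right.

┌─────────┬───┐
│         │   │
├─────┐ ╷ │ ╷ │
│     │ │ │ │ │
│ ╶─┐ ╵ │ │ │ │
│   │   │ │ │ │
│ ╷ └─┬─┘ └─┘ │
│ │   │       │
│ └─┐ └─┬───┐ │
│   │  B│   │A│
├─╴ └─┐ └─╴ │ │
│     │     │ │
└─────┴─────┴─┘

Finding the shortest path from (4, 6) to (4, 3):
Path length: 19 steps
Directions: up → left → left → up → up → up → left → down → down → left → up → left → left → down → right → down → right → down → right

Solution:

┌─────────┬───┐
│      ↓ ↰│   │
├─────┐ ╷ │ ╷ │
│↓ ← ↰│↓│↑│ │ │
│ ╶─┐ ╵ │ │ │ │
│↳ ↓│↑ ↲│↑│ │ │
│ ╷ └─┬─┘ └─┘ │
│ │↳ ↓│  ↑ ← ↰│
│ └─┐ └─┬───┐ │
│   │↳ B│   │A│
├─╴ └─┐ └─╴ │ │
│     │     │ │
└─────┴─────┴─┘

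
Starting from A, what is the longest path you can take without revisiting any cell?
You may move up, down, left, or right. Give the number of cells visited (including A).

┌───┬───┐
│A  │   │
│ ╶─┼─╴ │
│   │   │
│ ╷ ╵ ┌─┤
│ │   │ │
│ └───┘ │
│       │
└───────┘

Finding longest simple path using DFS:
Start: (0, 0)
Longest path visits 9 cells
Path: A → down → right → down → right → up → right → up → left

Solution:

┌───┬───┐
│A  │B ↰│
│ ╶─┼─╴ │
│↳ ↓│↱ ↑│
│ ╷ ╵ ┌─┤
│ │↳ ↑│ │
│ └───┘ │
│       │
└───────┘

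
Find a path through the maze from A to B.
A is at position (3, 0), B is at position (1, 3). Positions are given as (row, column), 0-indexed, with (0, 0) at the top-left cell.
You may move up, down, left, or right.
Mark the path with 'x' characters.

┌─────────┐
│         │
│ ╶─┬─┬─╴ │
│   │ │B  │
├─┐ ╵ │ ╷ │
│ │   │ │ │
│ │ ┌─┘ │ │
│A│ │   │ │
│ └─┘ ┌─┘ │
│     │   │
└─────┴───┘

Finding the shortest path from (3, 0) to (1, 3):
Path length: 7 steps
Directions: down → right → right → up → right → up → up

Solution:

┌─────────┐
│         │
│ ╶─┬─┬─╴ │
│   │ │B  │
├─┐ ╵ │ ╷ │
│ │   │x│ │
│ │ ┌─┘ │ │
│A│ │x x│ │
│ └─┘ ┌─┘ │
│x x x│   │
└─────┴───┘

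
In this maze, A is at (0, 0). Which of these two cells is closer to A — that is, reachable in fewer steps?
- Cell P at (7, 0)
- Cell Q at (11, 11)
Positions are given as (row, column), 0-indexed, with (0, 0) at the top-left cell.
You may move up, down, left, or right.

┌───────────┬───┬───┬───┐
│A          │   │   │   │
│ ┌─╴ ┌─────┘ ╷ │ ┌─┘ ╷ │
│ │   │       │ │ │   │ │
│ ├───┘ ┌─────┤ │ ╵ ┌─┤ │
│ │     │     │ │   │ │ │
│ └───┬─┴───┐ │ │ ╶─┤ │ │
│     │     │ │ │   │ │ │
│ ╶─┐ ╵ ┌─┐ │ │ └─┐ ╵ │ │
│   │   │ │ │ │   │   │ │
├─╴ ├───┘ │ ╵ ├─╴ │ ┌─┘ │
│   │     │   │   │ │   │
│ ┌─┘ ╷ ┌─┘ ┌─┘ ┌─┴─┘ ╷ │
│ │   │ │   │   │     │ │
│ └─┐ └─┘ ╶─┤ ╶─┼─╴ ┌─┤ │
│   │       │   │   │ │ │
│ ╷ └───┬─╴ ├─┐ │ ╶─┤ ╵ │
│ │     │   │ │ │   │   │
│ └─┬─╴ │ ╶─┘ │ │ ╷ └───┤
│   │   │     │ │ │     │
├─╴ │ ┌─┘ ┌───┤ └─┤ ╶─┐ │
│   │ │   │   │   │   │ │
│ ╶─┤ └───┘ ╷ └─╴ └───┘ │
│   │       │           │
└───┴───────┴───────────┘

Shortest path A → P at (7, 0): 9 steps
Shortest path A → Q at (11, 11): 28 steps

P is closer (9 steps vs 28 steps).

Path to P:

┌───────────┬───┬───┬───┐
│A          │   │   │   │
│ ┌─╴ ┌─────┘ ╷ │ ┌─┘ ╷ │
│↓│   │       │ │ │   │ │
│ ├───┘ ┌─────┤ │ ╵ ┌─┤ │
│↓│     │     │ │   │ │ │
│ └───┬─┴───┐ │ │ ╶─┤ │ │
│↓    │     │ │ │   │ │ │
│ ╶─┐ ╵ ┌─┐ │ │ └─┐ ╵ │ │
│↳ ↓│   │ │ │ │   │   │ │
├─╴ ├───┘ │ ╵ ├─╴ │ ┌─┘ │
│↓ ↲│     │   │   │ │   │
│ ┌─┘ ╷ ┌─┘ ┌─┘ ┌─┴─┘ ╷ │
│↓│   │ │   │   │     │ │
│ └─┐ └─┘ ╶─┤ ╶─┼─╴ ┌─┤ │
│P  │       │   │   │ │ │
│ ╷ └───┬─╴ ├─┐ │ ╶─┤ ╵ │
│ │     │   │ │ │   │   │
│ └─┬─╴ │ ╶─┘ │ │ ╷ └───┤
│   │   │     │ │ │     │
├─╴ │ ┌─┘ ┌───┤ └─┤ ╶─┐ │
│   │ │   │   │   │   │ │
│ ╶─┤ └───┘ ╷ └─╴ └───┘ │
│   │       │           │
└───┴───────┴───────────┘

Path to Q:

┌───────────┬───┬───┬───┐
│A          │   │   │   │
│ ┌─╴ ┌─────┘ ╷ │ ┌─┘ ╷ │
│↓│   │       │ │ │   │ │
│ ├───┘ ┌─────┤ │ ╵ ┌─┤ │
│↓│     │     │ │   │ │ │
│ └───┬─┴───┐ │ │ ╶─┤ │ │
│↓    │     │ │ │   │ │ │
│ ╶─┐ ╵ ┌─┐ │ │ └─┐ ╵ │ │
│↳ ↓│   │ │ │ │   │   │ │
├─╴ ├───┘ │ ╵ ├─╴ │ ┌─┘ │
│↓ ↲│     │   │   │ │   │
│ ┌─┘ ╷ ┌─┘ ┌─┘ ┌─┴─┘ ╷ │
│↓│   │ │   │   │     │ │
│ └─┐ └─┘ ╶─┤ ╶─┼─╴ ┌─┤ │
│↳ ↓│       │   │   │ │ │
│ ╷ └───┬─╴ ├─┐ │ ╶─┤ ╵ │
│ │↳ → ↓│   │ │ │   │   │
│ └─┬─╴ │ ╶─┘ │ │ ╷ └───┤
│   │↓ ↲│     │ │ │     │
├─╴ │ ┌─┘ ┌───┤ └─┤ ╶─┐ │
│   │↓│   │↱ ↓│   │   │ │
│ ╶─┤ └───┘ ╷ └─╴ └───┘ │
│   │↳ → → ↑│↳ → → → → Q│
└───┴───────┴───────────┘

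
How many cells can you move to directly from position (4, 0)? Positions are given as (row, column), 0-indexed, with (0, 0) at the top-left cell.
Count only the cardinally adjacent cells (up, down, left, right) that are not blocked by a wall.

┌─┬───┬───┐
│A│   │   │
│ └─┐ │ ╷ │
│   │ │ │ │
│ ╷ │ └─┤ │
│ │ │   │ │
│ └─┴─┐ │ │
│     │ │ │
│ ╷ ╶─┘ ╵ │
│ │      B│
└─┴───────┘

Checking passable neighbors of (4, 0):
Neighbors: (3, 0)
Count: 1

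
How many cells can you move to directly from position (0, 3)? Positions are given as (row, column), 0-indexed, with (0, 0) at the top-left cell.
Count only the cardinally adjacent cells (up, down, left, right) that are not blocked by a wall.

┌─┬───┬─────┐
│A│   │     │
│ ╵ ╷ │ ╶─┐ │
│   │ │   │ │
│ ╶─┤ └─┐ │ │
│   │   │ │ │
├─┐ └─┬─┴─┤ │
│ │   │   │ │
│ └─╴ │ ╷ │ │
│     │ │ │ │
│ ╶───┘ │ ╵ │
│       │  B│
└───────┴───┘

Checking passable neighbors of (0, 3):
Neighbors: (1, 3), (0, 4)
Count: 2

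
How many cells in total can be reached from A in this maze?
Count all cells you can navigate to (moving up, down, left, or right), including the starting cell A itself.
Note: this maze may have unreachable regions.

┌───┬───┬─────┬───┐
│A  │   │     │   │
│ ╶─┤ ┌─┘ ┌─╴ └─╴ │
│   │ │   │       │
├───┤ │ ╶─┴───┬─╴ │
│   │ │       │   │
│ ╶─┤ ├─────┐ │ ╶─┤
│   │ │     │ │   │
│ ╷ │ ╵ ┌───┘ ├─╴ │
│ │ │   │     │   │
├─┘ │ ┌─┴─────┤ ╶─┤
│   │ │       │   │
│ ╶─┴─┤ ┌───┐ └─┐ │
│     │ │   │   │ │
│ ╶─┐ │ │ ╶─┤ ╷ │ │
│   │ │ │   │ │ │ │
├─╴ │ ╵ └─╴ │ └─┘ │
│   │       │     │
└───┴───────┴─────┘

Using BFS/flood-fill to find all reachable cells from A:
Maze size: 9 × 9 = 81 total cells
77 cell(s) are walled off and cannot be reached from A.
Reachable cells: 4

Reachable region (· marks reachable cells):

┌───┬───┬─────┬───┐
│A ·│   │     │   │
│ ╶─┤ ┌─┘ ┌─╴ └─╴ │
│· ·│ │   │       │
├───┤ │ ╶─┴───┬─╴ │
│   │ │       │   │
│ ╶─┤ ├─────┐ │ ╶─┤
│   │ │     │ │   │
│ ╷ │ ╵ ┌───┘ ├─╴ │
│ │ │   │     │   │
├─┘ │ ┌─┴─────┤ ╶─┤
│   │ │       │   │
│ ╶─┴─┤ ┌───┐ └─┐ │
│     │ │   │   │ │
│ ╶─┐ │ │ ╶─┤ ╷ │ │
│   │ │ │   │ │ │ │
├─╴ │ ╵ └─╴ │ └─┘ │
│   │       │     │
└───┴───────┴─────┘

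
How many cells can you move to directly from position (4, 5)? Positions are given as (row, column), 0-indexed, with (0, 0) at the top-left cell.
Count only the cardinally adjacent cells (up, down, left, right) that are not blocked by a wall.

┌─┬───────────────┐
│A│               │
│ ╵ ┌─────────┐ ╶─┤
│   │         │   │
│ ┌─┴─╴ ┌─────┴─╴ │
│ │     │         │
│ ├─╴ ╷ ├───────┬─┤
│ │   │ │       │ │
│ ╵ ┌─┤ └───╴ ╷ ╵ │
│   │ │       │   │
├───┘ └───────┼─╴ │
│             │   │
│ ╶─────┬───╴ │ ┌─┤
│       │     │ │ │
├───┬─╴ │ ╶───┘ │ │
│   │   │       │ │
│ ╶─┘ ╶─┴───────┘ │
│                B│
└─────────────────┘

Checking passable neighbors of (4, 5):
Neighbors: (4, 4), (4, 6)
Count: 2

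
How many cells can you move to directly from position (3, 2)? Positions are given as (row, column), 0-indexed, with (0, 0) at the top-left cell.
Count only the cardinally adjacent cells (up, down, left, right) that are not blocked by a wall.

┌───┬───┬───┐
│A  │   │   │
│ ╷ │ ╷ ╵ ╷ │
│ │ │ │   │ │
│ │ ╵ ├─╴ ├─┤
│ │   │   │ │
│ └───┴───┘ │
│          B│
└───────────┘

Checking passable neighbors of (3, 2):
Neighbors: (3, 1), (3, 3)
Count: 2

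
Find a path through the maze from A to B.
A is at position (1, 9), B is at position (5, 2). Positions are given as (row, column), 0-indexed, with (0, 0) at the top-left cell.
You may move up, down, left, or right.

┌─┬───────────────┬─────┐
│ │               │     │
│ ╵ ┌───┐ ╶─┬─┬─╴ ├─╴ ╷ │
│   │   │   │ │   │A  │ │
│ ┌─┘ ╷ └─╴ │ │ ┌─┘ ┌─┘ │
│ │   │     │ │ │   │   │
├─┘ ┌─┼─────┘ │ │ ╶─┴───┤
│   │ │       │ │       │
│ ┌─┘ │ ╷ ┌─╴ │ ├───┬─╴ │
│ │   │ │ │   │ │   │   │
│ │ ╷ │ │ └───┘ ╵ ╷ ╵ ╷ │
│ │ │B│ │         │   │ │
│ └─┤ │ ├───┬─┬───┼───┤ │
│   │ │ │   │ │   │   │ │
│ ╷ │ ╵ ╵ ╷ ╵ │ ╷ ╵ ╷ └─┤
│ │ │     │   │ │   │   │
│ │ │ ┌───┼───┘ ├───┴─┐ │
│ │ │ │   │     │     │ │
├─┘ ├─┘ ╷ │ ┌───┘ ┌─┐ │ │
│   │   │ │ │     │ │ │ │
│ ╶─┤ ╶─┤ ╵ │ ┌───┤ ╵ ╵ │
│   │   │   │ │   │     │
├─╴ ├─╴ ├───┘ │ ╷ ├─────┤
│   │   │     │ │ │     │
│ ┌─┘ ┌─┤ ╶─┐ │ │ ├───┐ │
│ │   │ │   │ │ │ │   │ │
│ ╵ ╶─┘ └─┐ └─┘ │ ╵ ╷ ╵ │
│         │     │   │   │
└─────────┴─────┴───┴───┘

Finding the shortest path from (1, 9) to (5, 2):
Path length: 27 steps
Directions: down → left → down → right → right → right → down → left → down → left → up → left → down → left → left → left → left → up → up → left → down → down → down → down → left → up → up

Solution:

┌─┬───────────────┬─────┐
│ │               │     │
│ ╵ ┌───┐ ╶─┬─┬─╴ ├─╴ ╷ │
│   │   │   │ │   │A  │ │
│ ┌─┘ ╷ └─╴ │ │ ┌─┘ ┌─┘ │
│ │   │     │ │ │↓ ↲│   │
├─┘ ┌─┼─────┘ │ │ ╶─┴───┤
│   │ │↓ ↰    │ │↳ → → ↓│
│ ┌─┘ │ ╷ ┌─╴ │ ├───┬─╴ │
│ │   │↓│↑│   │ │↓ ↰│↓ ↲│
│ │ ╷ │ │ └───┘ ╵ ╷ ╵ ╷ │
│ │ │B│↓│↑ ← ← ← ↲│↑ ↲│ │
│ └─┤ │ ├───┬─┬───┼───┤ │
│   │↑│↓│   │ │   │   │ │
│ ╷ │ ╵ ╵ ╷ ╵ │ ╷ ╵ ╷ └─┤
│ │ │↑ ↲  │   │ │   │   │
│ │ │ ┌───┼───┘ ├───┴─┐ │
│ │ │ │   │     │     │ │
├─┘ ├─┘ ╷ │ ┌───┘ ┌─┐ │ │
│   │   │ │ │     │ │ │ │
│ ╶─┤ ╶─┤ ╵ │ ┌───┤ ╵ ╵ │
│   │   │   │ │   │     │
├─╴ ├─╴ ├───┘ │ ╷ ├─────┤
│   │   │     │ │ │     │
│ ┌─┘ ┌─┤ ╶─┐ │ │ ├───┐ │
│ │   │ │   │ │ │ │   │ │
│ ╵ ╶─┘ └─┐ └─┘ │ ╵ ╷ ╵ │
│         │     │   │   │
└─────────┴─────┴───┴───┘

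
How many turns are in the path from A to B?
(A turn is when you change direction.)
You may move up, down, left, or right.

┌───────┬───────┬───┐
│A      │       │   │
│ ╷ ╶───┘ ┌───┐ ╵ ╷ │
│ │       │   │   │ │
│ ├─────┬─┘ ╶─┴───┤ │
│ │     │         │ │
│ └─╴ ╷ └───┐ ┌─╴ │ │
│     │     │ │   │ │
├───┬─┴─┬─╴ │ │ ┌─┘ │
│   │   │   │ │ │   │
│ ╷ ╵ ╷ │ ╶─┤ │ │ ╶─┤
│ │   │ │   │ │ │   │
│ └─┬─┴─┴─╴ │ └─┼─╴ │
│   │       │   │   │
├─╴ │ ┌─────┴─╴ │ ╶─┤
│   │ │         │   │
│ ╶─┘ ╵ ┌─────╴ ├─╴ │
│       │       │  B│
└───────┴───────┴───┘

Directions: right, down, right, right, right, up, right, right, right, down, right, up, right, down, down, down, down, left, down, right, down, left, down, right, down
Number of turns: 17

Solution:

┌───────┬───────┬───┐
│A ↓    │↱ → → ↓│↱ ↓│
│ ╷ ╶───┘ ┌───┐ ╵ ╷ │
│ │↳ → → ↑│   │↳ ↑│↓│
│ ├─────┬─┘ ╶─┴───┤ │
│ │     │         │↓│
│ └─╴ ╷ └───┐ ┌─╴ │ │
│     │     │ │   │↓│
├───┬─┴─┬─╴ │ │ ┌─┘ │
│   │   │   │ │ │↓ ↲│
│ ╷ ╵ ╷ │ ╶─┤ │ │ ╶─┤
│ │   │ │   │ │ │↳ ↓│
│ └─┬─┴─┴─╴ │ └─┼─╴ │
│   │       │   │↓ ↲│
├─╴ │ ┌─────┴─╴ │ ╶─┤
│   │ │         │↳ ↓│
│ ╶─┘ ╵ ┌─────╴ ├─╴ │
│       │       │  B│
└───────┴───────┴───┘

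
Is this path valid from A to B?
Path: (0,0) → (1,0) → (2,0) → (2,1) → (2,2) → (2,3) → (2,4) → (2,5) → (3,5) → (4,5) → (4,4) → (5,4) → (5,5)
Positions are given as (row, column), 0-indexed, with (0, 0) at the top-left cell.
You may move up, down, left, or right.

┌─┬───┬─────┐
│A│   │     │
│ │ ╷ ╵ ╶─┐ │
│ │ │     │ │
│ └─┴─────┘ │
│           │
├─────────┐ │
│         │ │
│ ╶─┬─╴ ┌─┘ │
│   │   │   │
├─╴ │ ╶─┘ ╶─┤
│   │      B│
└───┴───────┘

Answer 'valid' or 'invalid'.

Checking path validity:
Result: All consecutive moves are passable.

valid

Correct solution:

┌─┬───┬─────┐
│A│   │     │
│ │ ╷ ╵ ╶─┐ │
│↓│ │     │ │
│ └─┴─────┘ │
│↳ → → → → ↓│
├─────────┐ │
│         │↓│
│ ╶─┬─╴ ┌─┘ │
│   │   │↓ ↲│
├─╴ │ ╶─┘ ╶─┤
│   │    ↳ B│
└───┴───────┘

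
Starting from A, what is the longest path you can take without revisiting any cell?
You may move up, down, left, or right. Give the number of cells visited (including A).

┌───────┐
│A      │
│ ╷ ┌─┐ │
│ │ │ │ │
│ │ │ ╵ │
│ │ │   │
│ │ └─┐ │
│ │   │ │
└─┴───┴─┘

Finding longest simple path using DFS:
Start: (0, 0)
Longest path visits 8 cells
Path: A → right → right → right → down → down → left → up

Solution:

┌───────┐
│A → → ↓│
│ ╷ ┌─┐ │
│ │ │B│↓│
│ │ │ ╵ │
│ │ │↑ ↲│
│ │ └─┐ │
│ │   │ │
└─┴───┴─┘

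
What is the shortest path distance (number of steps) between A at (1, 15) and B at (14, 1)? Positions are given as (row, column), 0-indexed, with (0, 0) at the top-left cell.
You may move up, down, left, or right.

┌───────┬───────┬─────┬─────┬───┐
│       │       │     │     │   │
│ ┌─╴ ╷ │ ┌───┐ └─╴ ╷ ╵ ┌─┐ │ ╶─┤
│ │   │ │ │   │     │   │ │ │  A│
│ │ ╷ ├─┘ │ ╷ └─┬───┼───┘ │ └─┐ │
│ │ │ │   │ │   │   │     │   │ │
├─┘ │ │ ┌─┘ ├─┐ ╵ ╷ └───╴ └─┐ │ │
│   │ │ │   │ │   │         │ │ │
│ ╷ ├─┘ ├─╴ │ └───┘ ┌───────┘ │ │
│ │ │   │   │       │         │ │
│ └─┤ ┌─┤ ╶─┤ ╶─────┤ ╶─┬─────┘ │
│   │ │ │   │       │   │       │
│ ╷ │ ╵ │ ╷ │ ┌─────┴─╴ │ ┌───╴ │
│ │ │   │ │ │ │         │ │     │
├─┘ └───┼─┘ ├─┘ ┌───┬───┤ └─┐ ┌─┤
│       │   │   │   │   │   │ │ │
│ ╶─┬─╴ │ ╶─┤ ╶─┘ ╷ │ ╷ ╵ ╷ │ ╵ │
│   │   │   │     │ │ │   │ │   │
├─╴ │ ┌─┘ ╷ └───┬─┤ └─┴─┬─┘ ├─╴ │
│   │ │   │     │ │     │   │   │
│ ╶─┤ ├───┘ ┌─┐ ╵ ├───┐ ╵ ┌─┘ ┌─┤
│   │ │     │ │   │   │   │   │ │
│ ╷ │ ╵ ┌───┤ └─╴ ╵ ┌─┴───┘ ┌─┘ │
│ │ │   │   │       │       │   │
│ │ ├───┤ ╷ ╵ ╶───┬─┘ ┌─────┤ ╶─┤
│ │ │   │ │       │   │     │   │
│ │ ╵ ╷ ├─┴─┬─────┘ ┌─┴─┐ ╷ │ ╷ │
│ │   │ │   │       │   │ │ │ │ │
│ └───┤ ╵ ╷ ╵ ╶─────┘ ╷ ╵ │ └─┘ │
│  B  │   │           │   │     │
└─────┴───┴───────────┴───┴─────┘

Finding path from (1, 15) to (14, 1):
Path: (1,15) → (2,15) → (3,15) → (4,15) → (5,15) → (6,15) → (6,14) → (7,14) → (8,14) → (8,15) → (9,15) → (9,14) → (10,14) → (10,13) → (11,13) → (11,12) → (11,11) → (11,10) → (12,10) → (12,9) → (13,9) → (13,8) → (13,7) → (13,6) → (14,6) → (14,5) → (13,5) → (13,4) → (14,4) → (14,3) → (13,3) → (12,3) → (12,2) → (13,2) → (13,1) → (12,1) → (11,1) → (10,1) → (10,0) → (11,0) → (12,0) → (13,0) → (14,0) → (14,1)
Distance: 43 steps

Solution:

┌───────┬───────┬─────┬─────┬───┐
│       │       │     │     │   │
│ ┌─╴ ╷ │ ┌───┐ └─╴ ╷ ╵ ┌─┐ │ ╶─┤
│ │   │ │ │   │     │   │ │ │  A│
│ │ ╷ ├─┘ │ ╷ └─┬───┼───┘ │ └─┐ │
│ │ │ │   │ │   │   │     │   │↓│
├─┘ │ │ ┌─┘ ├─┐ ╵ ╷ └───╴ └─┐ │ │
│   │ │ │   │ │   │         │ │↓│
│ ╷ ├─┘ ├─╴ │ └───┘ ┌───────┘ │ │
│ │ │   │   │       │         │↓│
│ └─┤ ┌─┤ ╶─┤ ╶─────┤ ╶─┬─────┘ │
│   │ │ │   │       │   │      ↓│
│ ╷ │ ╵ │ ╷ │ ┌─────┴─╴ │ ┌───╴ │
│ │ │   │ │ │ │         │ │  ↓ ↲│
├─┘ └───┼─┘ ├─┘ ┌───┬───┤ └─┐ ┌─┤
│       │   │   │   │   │   │↓│ │
│ ╶─┬─╴ │ ╶─┤ ╶─┘ ╷ │ ╷ ╵ ╷ │ ╵ │
│   │   │   │     │ │ │   │ │↳ ↓│
├─╴ │ ┌─┘ ╷ └───┬─┤ └─┴─┬─┘ ├─╴ │
│   │ │   │     │ │     │   │↓ ↲│
│ ╶─┤ ├───┘ ┌─┐ ╵ ├───┐ ╵ ┌─┘ ┌─┤
│↓ ↰│ │     │ │   │   │   │↓ ↲│ │
│ ╷ │ ╵ ┌───┤ └─╴ ╵ ┌─┴───┘ ┌─┘ │
│↓│↑│   │   │       │↓ ← ← ↲│   │
│ │ ├───┤ ╷ ╵ ╶───┬─┘ ┌─────┤ ╶─┤
│↓│↑│↓ ↰│ │       │↓ ↲│     │   │
│ │ ╵ ╷ ├─┴─┬─────┘ ┌─┴─┐ ╷ │ ╷ │
│↓│↑ ↲│↑│↓ ↰│↓ ← ← ↲│   │ │ │ │ │
│ └───┤ ╵ ╷ ╵ ╶─────┘ ╷ ╵ │ └─┘ │
│↳ B  │↑ ↲│↑ ↲        │   │     │
└─────┴───┴───────────┴───┴─────┘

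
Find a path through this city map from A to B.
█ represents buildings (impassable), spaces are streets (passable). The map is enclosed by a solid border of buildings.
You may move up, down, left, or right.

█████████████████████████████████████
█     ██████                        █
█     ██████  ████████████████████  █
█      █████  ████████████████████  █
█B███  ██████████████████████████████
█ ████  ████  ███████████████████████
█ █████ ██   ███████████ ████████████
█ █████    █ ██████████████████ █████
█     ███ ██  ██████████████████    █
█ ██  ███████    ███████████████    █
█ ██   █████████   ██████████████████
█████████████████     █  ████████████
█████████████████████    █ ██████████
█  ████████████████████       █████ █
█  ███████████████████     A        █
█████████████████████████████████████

Finding the shortest path from A to B:
Movement: cardinal only
Path length: 40 steps
Directions: up → left → left → left → up → left → left → left → up → left → left → left → up → left → left → up → left → left → left → up → left → up → up → left → left → down → left → left → left → up → up → left → up → up → left → left → left → left → left → down

Solution:

█████████████████████████████████████
█     ██████                        █
█     ██████  ████████████████████  █
█↓←←←←↰█████  ████████████████████  █
█B███ ↑██████████████████████████████
█ ████↑↰████  ███████████████████████
█ █████↑██↓←↰███████████ ████████████
█ █████↑←←↲█↑██████████████████ █████
█     ███ ██↑↰██████████████████    █
█ ██  ███████↑←←↰███████████████    █
█ ██   █████████↑←↰██████████████████
█████████████████ ↑←←↰█  ████████████
█████████████████████↑←←↰█ ██████████
█  ████████████████████ ↑←←↰  █████ █
█  ███████████████████     A        █
█████████████████████████████████████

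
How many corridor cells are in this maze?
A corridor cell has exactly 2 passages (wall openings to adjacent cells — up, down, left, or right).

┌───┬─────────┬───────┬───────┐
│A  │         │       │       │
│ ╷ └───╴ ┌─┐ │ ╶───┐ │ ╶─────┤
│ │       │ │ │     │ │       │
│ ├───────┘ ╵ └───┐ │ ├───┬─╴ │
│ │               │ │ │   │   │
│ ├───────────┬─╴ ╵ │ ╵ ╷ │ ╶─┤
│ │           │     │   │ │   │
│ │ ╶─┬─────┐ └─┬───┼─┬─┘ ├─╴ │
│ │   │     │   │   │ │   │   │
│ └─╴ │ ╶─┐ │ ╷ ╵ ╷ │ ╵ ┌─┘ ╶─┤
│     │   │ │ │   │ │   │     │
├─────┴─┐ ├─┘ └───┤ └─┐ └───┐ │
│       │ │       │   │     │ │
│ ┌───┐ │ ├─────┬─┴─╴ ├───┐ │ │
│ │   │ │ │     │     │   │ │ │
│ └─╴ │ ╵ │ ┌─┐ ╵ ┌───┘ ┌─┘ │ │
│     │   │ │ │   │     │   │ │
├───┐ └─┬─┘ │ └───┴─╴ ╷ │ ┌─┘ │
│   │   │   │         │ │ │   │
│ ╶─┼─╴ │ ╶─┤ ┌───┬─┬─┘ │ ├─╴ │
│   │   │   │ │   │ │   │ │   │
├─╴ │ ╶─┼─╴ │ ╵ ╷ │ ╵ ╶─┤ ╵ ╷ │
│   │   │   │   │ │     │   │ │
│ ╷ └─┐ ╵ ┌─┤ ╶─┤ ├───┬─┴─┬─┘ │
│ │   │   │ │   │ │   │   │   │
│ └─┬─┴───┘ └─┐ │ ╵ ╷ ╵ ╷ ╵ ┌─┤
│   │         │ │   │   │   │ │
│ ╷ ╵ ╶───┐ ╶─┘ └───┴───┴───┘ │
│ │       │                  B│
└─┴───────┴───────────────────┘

Counting cells with exactly 2 passages:
Total corridor cells: 180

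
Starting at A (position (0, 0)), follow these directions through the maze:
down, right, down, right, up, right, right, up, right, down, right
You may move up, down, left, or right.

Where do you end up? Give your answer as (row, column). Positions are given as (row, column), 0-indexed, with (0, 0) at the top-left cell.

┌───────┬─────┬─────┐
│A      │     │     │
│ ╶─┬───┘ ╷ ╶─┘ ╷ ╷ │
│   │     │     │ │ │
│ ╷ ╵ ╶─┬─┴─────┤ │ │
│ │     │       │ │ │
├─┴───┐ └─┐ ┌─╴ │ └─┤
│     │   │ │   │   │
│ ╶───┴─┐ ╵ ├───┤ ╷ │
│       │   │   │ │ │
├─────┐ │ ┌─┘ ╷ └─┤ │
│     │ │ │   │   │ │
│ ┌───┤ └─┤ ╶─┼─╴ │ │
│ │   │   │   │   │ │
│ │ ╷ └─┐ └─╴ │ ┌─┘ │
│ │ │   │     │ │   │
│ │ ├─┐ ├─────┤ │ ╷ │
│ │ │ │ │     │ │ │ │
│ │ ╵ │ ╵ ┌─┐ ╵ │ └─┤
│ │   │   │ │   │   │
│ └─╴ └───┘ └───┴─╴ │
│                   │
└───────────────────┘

Following directions step by step:
Start: (0, 0)
  down: (0, 0) → (1, 0)
  right: (1, 0) → (1, 1)
  down: (1, 1) → (2, 1)
  right: (2, 1) → (2, 2)
  up: (2, 2) → (1, 2)
  right: (1, 2) → (1, 3)
  right: (1, 3) → (1, 4)
  up: (1, 4) → (0, 4)
  right: (0, 4) → (0, 5)
  down: (0, 5) → (1, 5)
  right: (1, 5) → (1, 6)
Final position: (1, 6)

Path taken:

┌───────┬─────┬─────┐
│A      │↱ ↓  │     │
│ ╶─┬───┘ ╷ ╶─┘ ╷ ╷ │
│↳ ↓│↱ → ↑│↳ B  │ │ │
│ ╷ ╵ ╶─┬─┴─────┤ │ │
│ │↳ ↑  │       │ │ │
├─┴───┐ └─┐ ┌─╴ │ └─┤
│     │   │ │   │   │
│ ╶───┴─┐ ╵ ├───┤ ╷ │
│       │   │   │ │ │
├─────┐ │ ┌─┘ ╷ └─┤ │
│     │ │ │   │   │ │
│ ┌───┤ └─┤ ╶─┼─╴ │ │
│ │   │   │   │   │ │
│ │ ╷ └─┐ └─╴ │ ┌─┘ │
│ │ │   │     │ │   │
│ │ ├─┐ ├─────┤ │ ╷ │
│ │ │ │ │     │ │ │ │
│ │ ╵ │ ╵ ┌─┐ ╵ │ └─┤
│ │   │   │ │   │   │
│ └─╴ └───┘ └───┴─╴ │
│                   │
└───────────────────┘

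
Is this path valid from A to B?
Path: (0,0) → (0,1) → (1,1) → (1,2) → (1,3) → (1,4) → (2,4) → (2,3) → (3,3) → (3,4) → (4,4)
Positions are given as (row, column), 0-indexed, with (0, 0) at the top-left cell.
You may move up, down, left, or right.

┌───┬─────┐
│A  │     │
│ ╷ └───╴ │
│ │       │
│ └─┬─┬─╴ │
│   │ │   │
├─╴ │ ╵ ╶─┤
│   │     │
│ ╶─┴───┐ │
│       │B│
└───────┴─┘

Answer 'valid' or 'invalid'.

Checking path validity:
Result: All consecutive moves are passable.

valid

Correct solution:

┌───┬─────┐
│A ↓│     │
│ ╷ └───╴ │
│ │↳ → → ↓│
│ └─┬─┬─╴ │
│   │ │↓ ↲│
├─╴ │ ╵ ╶─┤
│   │  ↳ ↓│
│ ╶─┴───┐ │
│       │B│
└───────┴─┘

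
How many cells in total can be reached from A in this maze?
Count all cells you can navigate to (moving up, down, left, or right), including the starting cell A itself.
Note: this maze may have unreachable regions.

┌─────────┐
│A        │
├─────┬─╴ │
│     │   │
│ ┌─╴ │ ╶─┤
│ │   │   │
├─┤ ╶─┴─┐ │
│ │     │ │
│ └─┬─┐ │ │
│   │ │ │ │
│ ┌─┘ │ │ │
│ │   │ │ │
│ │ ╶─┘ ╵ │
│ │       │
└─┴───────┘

Using BFS/flood-fill to find all reachable cells from A:
Maze size: 7 × 5 = 35 total cells
5 cell(s) are walled off and cannot be reached from A.
Reachable cells: 30

Reachable region (· marks reachable cells):

┌─────────┐
│A · · · ·│
├─────┬─╴ │
│· · ·│· ·│
│ ┌─╴ │ ╶─┤
│·│· ·│· ·│
├─┤ ╶─┴─┐ │
│ │· · ·│·│
│ └─┬─┐ │ │
│   │·│·│·│
│ ┌─┘ │ │ │
│ │· ·│·│·│
│ │ ╶─┘ ╵ │
│ │· · · ·│
└─┴───────┘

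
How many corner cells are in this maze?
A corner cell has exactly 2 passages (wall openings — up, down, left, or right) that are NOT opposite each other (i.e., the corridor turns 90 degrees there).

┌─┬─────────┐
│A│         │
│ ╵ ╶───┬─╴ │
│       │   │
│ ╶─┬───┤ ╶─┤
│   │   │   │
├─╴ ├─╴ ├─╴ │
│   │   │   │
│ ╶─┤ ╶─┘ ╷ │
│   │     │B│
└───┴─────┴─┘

Counting corner cells (2 non-opposite passages):
Total corners: 17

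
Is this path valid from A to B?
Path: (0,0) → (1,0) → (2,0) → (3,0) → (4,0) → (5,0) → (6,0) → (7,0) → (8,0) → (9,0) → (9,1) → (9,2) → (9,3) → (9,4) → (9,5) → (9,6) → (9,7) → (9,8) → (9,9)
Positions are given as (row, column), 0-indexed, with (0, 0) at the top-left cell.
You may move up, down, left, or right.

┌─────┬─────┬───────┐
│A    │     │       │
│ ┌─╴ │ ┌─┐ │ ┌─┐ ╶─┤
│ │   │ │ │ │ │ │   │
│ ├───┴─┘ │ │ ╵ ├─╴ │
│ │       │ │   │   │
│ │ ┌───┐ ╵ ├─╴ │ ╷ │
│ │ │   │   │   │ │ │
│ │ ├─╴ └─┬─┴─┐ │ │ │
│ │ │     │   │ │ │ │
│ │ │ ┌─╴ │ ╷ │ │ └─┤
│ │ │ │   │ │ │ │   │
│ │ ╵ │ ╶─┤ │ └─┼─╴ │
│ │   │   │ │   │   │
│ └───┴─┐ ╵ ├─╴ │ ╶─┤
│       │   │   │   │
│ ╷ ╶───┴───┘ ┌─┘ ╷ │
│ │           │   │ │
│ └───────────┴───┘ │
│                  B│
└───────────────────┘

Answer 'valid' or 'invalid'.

Checking path validity:
Result: All consecutive moves are passable.

valid

Correct solution:

┌─────┬─────┬───────┐
│A    │     │       │
│ ┌─╴ │ ┌─┐ │ ┌─┐ ╶─┤
│↓│   │ │ │ │ │ │   │
│ ├───┴─┘ │ │ ╵ ├─╴ │
│↓│       │ │   │   │
│ │ ┌───┐ ╵ ├─╴ │ ╷ │
│↓│ │   │   │   │ │ │
│ │ ├─╴ └─┬─┴─┐ │ │ │
│↓│ │     │   │ │ │ │
│ │ │ ┌─╴ │ ╷ │ │ └─┤
│↓│ │ │   │ │ │ │   │
│ │ ╵ │ ╶─┤ │ └─┼─╴ │
│↓│   │   │ │   │   │
│ └───┴─┐ ╵ ├─╴ │ ╶─┤
│↓      │   │   │   │
│ ╷ ╶───┴───┘ ┌─┘ ╷ │
│↓│           │   │ │
│ └───────────┴───┘ │
│↳ → → → → → → → → B│
└───────────────────┘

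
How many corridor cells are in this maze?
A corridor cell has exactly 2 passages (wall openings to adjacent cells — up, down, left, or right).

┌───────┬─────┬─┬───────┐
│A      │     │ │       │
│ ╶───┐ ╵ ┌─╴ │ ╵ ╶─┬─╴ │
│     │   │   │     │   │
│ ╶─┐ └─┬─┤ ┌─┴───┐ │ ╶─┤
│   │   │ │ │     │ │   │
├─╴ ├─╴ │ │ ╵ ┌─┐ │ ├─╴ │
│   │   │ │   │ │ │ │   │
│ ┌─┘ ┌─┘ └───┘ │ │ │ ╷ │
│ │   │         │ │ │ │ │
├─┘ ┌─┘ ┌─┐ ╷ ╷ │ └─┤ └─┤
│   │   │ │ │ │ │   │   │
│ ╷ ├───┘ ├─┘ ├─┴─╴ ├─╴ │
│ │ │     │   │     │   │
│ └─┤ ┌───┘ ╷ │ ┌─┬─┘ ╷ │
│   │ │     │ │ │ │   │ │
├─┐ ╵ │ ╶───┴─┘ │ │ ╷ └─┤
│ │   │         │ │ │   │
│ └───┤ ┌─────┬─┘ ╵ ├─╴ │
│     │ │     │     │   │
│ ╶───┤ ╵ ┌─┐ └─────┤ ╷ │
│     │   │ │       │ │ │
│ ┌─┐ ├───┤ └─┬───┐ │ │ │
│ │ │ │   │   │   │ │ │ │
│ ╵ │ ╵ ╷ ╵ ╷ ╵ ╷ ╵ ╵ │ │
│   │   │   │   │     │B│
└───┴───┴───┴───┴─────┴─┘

Counting cells with exactly 2 passages:
Total corridor cells: 118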